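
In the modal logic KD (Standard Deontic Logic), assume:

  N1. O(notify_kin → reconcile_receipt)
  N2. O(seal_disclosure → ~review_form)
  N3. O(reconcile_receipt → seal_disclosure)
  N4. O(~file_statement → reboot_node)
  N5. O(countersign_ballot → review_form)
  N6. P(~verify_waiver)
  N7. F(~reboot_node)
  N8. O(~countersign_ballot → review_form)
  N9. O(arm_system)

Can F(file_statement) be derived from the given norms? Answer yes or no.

Premise 4 is O(~file_statement → reboot_node); even if O(reboot_node) held, inferring O(~file_statement) would be affirming the consequent — invalid.
No other premise forces O(~file_statement). An ideal world satisfying every premise can still have file_statement true, so F(file_statement) is not derivable.

No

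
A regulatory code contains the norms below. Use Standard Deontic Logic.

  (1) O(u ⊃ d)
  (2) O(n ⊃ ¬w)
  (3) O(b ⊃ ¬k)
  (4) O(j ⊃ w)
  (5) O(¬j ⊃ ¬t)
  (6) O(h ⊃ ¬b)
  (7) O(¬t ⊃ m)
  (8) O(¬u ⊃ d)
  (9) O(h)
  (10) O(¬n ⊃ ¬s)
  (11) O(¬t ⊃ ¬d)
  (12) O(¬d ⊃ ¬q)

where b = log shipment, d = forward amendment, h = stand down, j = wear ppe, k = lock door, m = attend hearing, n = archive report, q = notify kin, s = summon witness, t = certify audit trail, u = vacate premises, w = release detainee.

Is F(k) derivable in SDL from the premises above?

No

Premise 3 is O(b ⊃ ¬k), but O(b) is not derivable from the premises, so it does not yield O(¬k).
No other premise forces O(¬k). An ideal world satisfying every premise can still have k true, so F(k) is not derivable.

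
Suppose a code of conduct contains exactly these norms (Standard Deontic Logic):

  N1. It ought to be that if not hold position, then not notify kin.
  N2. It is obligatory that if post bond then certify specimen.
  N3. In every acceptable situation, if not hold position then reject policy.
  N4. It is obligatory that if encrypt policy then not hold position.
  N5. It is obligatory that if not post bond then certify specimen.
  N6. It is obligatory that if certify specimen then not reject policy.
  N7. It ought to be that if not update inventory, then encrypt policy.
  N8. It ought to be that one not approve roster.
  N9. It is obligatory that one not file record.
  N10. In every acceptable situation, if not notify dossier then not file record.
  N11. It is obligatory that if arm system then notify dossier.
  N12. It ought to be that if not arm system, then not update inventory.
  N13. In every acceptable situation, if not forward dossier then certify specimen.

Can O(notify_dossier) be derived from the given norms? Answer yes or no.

Yes

Premises 2 and 5 are O(post_bond → certify_specimen) and O(¬post_bond → certify_specimen); every ideal world satisfies post_bond or ¬post_bond, so in either case certify_specimen holds — hence O(certify_specimen).
With premise 6, O(certify_specimen → ¬reject_policy), the K-axiom yields O(¬reject_policy).
Premise 3, O(¬hold_position → reject_policy), contraposes to O(¬reject_policy → hold_position); with O(¬reject_policy) we get O(hold_position).
Premise 4, O(encrypt_policy → ¬hold_position), contraposes to O(hold_position → ¬encrypt_policy); with O(hold_position) we get O(¬encrypt_policy).
The contrapositive of premise 7 (O(¬update_inventory → encrypt_policy)) is O(¬encrypt_policy → update_inventory), and O(¬encrypt_policy) is already established, so O(update_inventory).
Premise 12 is O(¬arm_system → ¬update_inventory); contrapositively O(update_inventory → arm_system). Since O(update_inventory) holds, K gives O(arm_system).
With premise 11, O(arm_system → notify_dossier), the K-axiom yields O(notify_dossier).
Premises 1, 8, 9, 10, 13 do not contribute to this derivation.
So O(notify_dossier) follows.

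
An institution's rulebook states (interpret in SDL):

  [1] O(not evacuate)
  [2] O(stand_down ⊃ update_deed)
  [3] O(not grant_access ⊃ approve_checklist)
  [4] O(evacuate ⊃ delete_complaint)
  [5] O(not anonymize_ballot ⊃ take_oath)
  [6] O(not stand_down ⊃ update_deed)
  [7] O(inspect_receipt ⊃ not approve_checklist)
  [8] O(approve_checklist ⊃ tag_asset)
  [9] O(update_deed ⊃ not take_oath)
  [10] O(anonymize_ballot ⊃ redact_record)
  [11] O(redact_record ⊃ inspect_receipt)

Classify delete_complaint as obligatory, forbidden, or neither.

Neither

Premise 4 is O(evacuate ⊃ delete_complaint), but O(evacuate) is not derivable from the premises, so it does not yield O(delete_complaint).
No premise or chain of K-axiom applications forces O(delete_complaint), and none forces O(not delete_complaint). So delete_complaint is neither obligatory nor forbidden under these norms.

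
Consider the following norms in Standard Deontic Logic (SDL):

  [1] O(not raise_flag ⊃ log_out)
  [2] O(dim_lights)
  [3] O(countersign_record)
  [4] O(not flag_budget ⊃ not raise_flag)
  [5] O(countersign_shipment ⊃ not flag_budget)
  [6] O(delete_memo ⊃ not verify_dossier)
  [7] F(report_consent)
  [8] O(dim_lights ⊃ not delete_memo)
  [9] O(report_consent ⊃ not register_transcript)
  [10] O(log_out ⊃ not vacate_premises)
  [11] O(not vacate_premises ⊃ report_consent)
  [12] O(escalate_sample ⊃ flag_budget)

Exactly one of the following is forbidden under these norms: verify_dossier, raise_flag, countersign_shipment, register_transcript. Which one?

countersign_shipment

Premise 7, F(report_consent), is equivalent to O(not report_consent).
Premise 11 is O(not vacate_premises ⊃ report_consent); contrapositively O(not report_consent ⊃ vacate_premises). Since O(not report_consent) holds, K gives O(vacate_premises).
The contrapositive of premise 10 (O(log_out ⊃ not vacate_premises)) is O(vacate_premises ⊃ not log_out), and O(vacate_premises) is already established, so O(not log_out).
The contrapositive of premise 1 (O(not raise_flag ⊃ log_out)) is O(not log_out ⊃ raise_flag), and O(not log_out) is already established, so O(raise_flag).
Premise 4 is O(not flag_budget ⊃ not raise_flag); contrapositively O(raise_flag ⊃ flag_budget). Since O(raise_flag) holds, K gives O(flag_budget).
Premise 5, O(countersign_shipment ⊃ not flag_budget), contraposes to O(flag_budget ⊃ not countersign_shipment); with O(flag_budget) we get O(not countersign_shipment).
So O(not countersign_shipment) holds, i.e. countersign_shipment is forbidden. None of the other listed options is forbidden under the premises.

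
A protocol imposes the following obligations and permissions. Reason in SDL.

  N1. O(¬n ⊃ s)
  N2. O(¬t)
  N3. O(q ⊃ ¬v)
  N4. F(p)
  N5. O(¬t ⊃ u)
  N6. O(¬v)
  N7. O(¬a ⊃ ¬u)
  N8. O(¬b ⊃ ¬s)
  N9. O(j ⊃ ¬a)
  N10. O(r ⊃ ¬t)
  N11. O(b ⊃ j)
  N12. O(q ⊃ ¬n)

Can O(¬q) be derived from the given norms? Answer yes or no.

Premise 2 states O(¬t) outright.
From O(¬t) and premise 5, O(¬t ⊃ u), we obtain O(u).
The contrapositive of premise 7 (O(¬a ⊃ ¬u)) is O(u ⊃ a), and O(u) is already established, so O(a).
Premise 9, O(j ⊃ ¬a), contraposes to O(a ⊃ ¬j); with O(a) we get O(¬j).
Premise 11, O(b ⊃ j), contraposes to O(¬j ⊃ ¬b); with O(¬j) we get O(¬b).
Premise 8 is O(¬b ⊃ ¬s); since O(¬b), deontic closure gives O(¬s).
Premise 1 is O(¬n ⊃ s); contrapositively O(¬s ⊃ n). Since O(¬s) holds, K gives O(n).
The contrapositive of premise 12 (O(q ⊃ ¬n)) is O(n ⊃ ¬q), and O(n) is already established, so O(¬q).
Premises 3, 4, 6, 10 do not contribute to this derivation.
So O(¬q) follows.

Yes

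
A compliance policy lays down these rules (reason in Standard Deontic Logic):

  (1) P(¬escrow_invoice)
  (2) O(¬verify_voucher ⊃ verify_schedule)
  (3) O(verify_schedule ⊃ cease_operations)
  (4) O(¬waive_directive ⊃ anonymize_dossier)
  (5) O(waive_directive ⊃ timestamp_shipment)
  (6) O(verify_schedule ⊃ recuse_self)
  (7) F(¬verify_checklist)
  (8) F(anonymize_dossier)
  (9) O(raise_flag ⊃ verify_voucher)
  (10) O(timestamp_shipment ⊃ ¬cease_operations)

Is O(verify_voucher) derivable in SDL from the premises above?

F(anonymize_dossier) at premise 8 means O(¬anonymize_dossier).
Premise 4, O(¬waive_directive ⊃ anonymize_dossier), contraposes to O(¬anonymize_dossier ⊃ waive_directive); with O(¬anonymize_dossier) we get O(waive_directive).
Premise 5 is O(waive_directive ⊃ timestamp_shipment); since O(waive_directive), deontic closure gives O(timestamp_shipment).
From O(timestamp_shipment) and premise 10, O(timestamp_shipment ⊃ ¬cease_operations), we obtain O(¬cease_operations).
Premise 3, O(verify_schedule ⊃ cease_operations), contraposes to O(¬cease_operations ⊃ ¬verify_schedule); with O(¬cease_operations) we get O(¬verify_schedule).
Premise 2, O(¬verify_voucher ⊃ verify_schedule), contraposes to O(¬verify_schedule ⊃ verify_voucher); with O(¬verify_schedule) we get O(verify_voucher).
Premises 1, 6, 7, 9 do not contribute to this derivation.
So O(verify_voucher) follows.

Yes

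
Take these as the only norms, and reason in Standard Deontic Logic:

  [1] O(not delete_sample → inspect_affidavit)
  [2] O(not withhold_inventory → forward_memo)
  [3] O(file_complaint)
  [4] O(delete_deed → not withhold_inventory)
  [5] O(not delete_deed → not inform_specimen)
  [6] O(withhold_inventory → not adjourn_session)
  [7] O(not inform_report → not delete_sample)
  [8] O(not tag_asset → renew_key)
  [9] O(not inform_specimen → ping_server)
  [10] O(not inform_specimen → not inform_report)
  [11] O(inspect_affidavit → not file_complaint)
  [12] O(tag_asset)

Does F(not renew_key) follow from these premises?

Premise 8 is O(not tag_asset → renew_key), but O(not tag_asset) is not derivable from the premises, so it does not yield O(renew_key).
No other premise forces O(renew_key). An ideal world satisfying every premise can still have not renew_key true, so F(not renew_key) is not derivable.

No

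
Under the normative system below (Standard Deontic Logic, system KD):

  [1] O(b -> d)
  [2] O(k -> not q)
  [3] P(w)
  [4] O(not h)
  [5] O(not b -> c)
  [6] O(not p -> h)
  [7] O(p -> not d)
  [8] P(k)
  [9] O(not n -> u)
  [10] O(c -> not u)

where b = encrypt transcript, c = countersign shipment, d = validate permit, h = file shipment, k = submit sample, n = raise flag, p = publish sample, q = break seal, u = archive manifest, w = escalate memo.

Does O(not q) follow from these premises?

No

Premise 2 is O(k -> not q), but O(k) is not derivable from the premises (the permission P(k) asserts only not O(not k), not O(k)), so it does not yield O(not q).
No other premise forces O(not q). An ideal world satisfying every premise can still have not q false, so O(not q) is not derivable.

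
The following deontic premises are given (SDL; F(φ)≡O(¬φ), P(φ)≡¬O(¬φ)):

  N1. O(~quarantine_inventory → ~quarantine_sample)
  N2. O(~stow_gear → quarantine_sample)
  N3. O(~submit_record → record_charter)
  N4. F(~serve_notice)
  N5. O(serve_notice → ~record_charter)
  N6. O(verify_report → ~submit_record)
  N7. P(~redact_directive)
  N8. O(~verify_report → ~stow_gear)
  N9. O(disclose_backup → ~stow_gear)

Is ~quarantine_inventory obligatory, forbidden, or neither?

Premise 4, F(~serve_notice), is equivalent to O(serve_notice).
Premise 5 is O(serve_notice → ~record_charter); since O(serve_notice), deontic closure gives O(~record_charter).
The contrapositive of premise 3 (O(~submit_record → record_charter)) is O(~record_charter → submit_record), and O(~record_charter) is already established, so O(submit_record).
The contrapositive of premise 6 (O(verify_report → ~submit_record)) is O(submit_record → ~verify_report), and O(submit_record) is already established, so O(~verify_report).
From O(~verify_report) and premise 8, O(~verify_report → ~stow_gear), we obtain O(~stow_gear).
Applying K to premise 2 (O(~stow_gear → quarantine_sample)) and O(~stow_gear) yields O(quarantine_sample).
Premise 1 is O(~quarantine_inventory → ~quarantine_sample); contrapositively O(quarantine_sample → quarantine_inventory). Since O(quarantine_sample) holds, K gives O(quarantine_inventory).
Premises 7, 9 do not contribute to this derivation.
Thus O(quarantine_inventory), which is F(~quarantine_inventory): ~quarantine_inventory is forbidden.

Forbidden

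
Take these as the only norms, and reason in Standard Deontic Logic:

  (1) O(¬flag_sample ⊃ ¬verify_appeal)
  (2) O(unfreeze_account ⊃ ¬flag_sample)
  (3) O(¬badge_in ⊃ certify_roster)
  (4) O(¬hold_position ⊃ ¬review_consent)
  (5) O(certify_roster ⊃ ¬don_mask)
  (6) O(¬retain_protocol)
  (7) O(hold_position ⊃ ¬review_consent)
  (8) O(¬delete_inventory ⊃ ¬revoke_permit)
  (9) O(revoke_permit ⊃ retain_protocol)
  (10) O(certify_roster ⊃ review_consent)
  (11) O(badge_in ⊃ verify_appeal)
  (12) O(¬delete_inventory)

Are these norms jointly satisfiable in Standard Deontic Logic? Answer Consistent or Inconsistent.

Premise 9 is O(revoke_permit ⊃ retain_protocol), but O(revoke_permit) is not derivable from the premises, so it does not yield O(retain_protocol).
So O(retain_protocol) is not derivable, and the apparent clash with O(¬retain_protocol) does not arise.
A world satisfying every obligation exists (e.g. badge_in=true, certify_roster=false, delete_inventory=false, don_mask=false, flag_sample=true, hold_position=false, retain_protocol=false, review_consent=false, revoke_permit=false, unfreeze_account=false, verify_appeal=true); no atom is both obligatory and forbidden, so the set is consistent.

Consistent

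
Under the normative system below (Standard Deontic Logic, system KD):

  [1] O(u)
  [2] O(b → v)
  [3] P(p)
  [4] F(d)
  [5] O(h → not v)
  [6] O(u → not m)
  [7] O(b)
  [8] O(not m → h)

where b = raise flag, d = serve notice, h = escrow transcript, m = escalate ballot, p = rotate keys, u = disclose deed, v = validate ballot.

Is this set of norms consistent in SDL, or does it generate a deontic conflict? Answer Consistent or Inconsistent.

Inconsistent

From premise 7 we have O(b).
Premise 2 is O(b → v); since O(b), deontic closure gives O(v).
Premise 5 is O(h → not v); contrapositively O(v → not h). Since O(v) holds, K gives O(not h).
Premise 8, O(not m → h), contraposes to O(not h → m); with O(not h) we get O(m).
The contrapositive of premise 6 (O(u → not m)) is O(m → not u), and O(m) is already established, so O(not u).
Yet premise 1 states O(u).
We now have both O(not u) and O(u) — u is simultaneously obligatory and forbidden, violating the D-axiom.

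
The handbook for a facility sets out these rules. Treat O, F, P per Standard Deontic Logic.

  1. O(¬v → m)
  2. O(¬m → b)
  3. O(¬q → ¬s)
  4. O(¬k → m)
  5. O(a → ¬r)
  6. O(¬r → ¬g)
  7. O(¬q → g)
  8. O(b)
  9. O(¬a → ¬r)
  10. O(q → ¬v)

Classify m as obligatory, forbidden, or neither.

Premises 5 and 9 are O(a → ¬r) and O(¬a → ¬r); every ideal world satisfies a or ¬a, so in either case ¬r holds — hence O(¬r).
With premise 6, O(¬r → ¬g), the K-axiom yields O(¬g).
Premise 7 is O(¬q → g); contrapositively O(¬g → q). Since O(¬g) holds, K gives O(q).
With premise 10, O(q → ¬v), the K-axiom yields O(¬v).
Premise 1 is O(¬v → m); since O(¬v), deontic closure gives O(m).
Premises 2, 3, 4, 8 do not contribute to this derivation.
Hence m is obligatory.

Obligatory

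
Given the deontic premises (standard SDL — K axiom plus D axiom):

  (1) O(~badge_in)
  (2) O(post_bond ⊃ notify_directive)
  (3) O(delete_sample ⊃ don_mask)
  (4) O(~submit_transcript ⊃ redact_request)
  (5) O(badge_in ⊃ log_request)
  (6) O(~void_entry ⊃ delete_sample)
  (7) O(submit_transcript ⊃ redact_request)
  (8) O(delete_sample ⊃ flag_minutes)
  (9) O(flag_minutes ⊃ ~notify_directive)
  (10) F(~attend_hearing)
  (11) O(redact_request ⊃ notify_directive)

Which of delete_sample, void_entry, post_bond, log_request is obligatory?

void_entry

Premises 7 and 4 are O(submit_transcript ⊃ redact_request) and O(~submit_transcript ⊃ redact_request); every ideal world satisfies submit_transcript or ~submit_transcript, so in either case redact_request holds — hence O(redact_request).
Premise 11 is O(redact_request ⊃ notify_directive); since O(redact_request), deontic closure gives O(notify_directive).
The contrapositive of premise 9 (O(flag_minutes ⊃ ~notify_directive)) is O(notify_directive ⊃ ~flag_minutes), and O(notify_directive) is already established, so O(~flag_minutes).
Premise 8 is O(delete_sample ⊃ flag_minutes); contrapositively O(~flag_minutes ⊃ ~delete_sample). Since O(~flag_minutes) holds, K gives O(~delete_sample).
Premise 6 is O(~void_entry ⊃ delete_sample); contrapositively O(~delete_sample ⊃ void_entry). Since O(~delete_sample) holds, K gives O(void_entry).
So O(void_entry) holds — void_entry is obligatory. None of the other listed options is made obligatory by any chain of premises.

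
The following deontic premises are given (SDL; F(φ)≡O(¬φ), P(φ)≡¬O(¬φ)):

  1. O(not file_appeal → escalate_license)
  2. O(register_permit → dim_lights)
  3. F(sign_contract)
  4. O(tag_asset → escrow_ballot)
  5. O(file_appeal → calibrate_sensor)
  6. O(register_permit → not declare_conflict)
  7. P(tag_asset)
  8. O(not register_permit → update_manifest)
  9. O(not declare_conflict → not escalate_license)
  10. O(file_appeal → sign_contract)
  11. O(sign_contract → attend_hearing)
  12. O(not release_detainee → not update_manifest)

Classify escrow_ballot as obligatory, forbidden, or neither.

Premise 4 is O(tag_asset → escrow_ballot), but O(tag_asset) is not derivable from the premises (the permission P(tag_asset) asserts only not O(not tag_asset), not O(tag_asset)), so it does not yield O(escrow_ballot).
No premise or chain of K-axiom applications forces O(escrow_ballot), and none forces O(not escrow_ballot). So escrow_ballot is neither obligatory nor forbidden under these norms.

Neither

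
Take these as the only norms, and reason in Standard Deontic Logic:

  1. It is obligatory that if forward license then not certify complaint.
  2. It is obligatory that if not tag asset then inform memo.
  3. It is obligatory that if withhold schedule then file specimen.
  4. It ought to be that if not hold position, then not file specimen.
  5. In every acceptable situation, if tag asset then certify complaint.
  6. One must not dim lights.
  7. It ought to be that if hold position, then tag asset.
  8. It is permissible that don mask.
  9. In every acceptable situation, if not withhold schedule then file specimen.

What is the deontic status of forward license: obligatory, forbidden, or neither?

Forbidden

Premises 9 and 3 are O(¬withhold_schedule → file_specimen) and O(withhold_schedule → file_specimen); every ideal world satisfies ¬withhold_schedule or withhold_schedule, so in either case file_specimen holds — hence O(file_specimen).
Premise 4 is O(¬hold_position → ¬file_specimen); contrapositively O(file_specimen → hold_position). Since O(file_specimen) holds, K gives O(hold_position).
Premise 7 is O(hold_position → tag_asset); since O(hold_position), deontic closure gives O(tag_asset).
With premise 5, O(tag_asset → certify_complaint), the K-axiom yields O(certify_complaint).
Premise 1 is O(forward_license → ¬certify_complaint); contrapositively O(certify_complaint → ¬forward_license). Since O(certify_complaint) holds, K gives O(¬forward_license).
Premises 2, 6, 8 do not contribute to this derivation.
Thus O(¬forward_license), which is F(forward_license): forward_license is forbidden.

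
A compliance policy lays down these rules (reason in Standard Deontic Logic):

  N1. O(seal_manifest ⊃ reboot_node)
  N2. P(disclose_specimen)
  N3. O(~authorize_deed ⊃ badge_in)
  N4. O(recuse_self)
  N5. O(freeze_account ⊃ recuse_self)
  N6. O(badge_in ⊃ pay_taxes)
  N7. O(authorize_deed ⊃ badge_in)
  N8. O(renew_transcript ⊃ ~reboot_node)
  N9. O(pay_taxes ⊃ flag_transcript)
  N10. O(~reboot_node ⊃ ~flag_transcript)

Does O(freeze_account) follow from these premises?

Premise 5 is O(freeze_account ⊃ recuse_self); even if O(recuse_self) held, inferring O(freeze_account) would be affirming the consequent — invalid.
No other premise forces O(freeze_account). An ideal world satisfying every premise can still have freeze_account false, so O(freeze_account) is not derivable.

No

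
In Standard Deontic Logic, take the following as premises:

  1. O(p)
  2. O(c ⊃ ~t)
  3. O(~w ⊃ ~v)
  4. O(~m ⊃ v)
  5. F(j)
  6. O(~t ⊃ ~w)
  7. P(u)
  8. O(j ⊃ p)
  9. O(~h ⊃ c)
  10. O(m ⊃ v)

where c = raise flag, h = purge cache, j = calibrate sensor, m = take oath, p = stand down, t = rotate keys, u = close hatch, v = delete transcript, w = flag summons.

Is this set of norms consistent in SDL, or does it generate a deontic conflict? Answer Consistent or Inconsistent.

Premise 8 is O(j ⊃ p); even if O(p) held, inferring O(j) would be affirming the consequent — invalid.
So O(j) is not derivable, and the apparent clash with O(~j) does not arise.
A world satisfying every obligation exists (e.g. c=false, h=true, j=false, m=false, p=true, t=true, u=false, v=true, w=true); no atom is both obligatory and forbidden, so the set is consistent.

Consistent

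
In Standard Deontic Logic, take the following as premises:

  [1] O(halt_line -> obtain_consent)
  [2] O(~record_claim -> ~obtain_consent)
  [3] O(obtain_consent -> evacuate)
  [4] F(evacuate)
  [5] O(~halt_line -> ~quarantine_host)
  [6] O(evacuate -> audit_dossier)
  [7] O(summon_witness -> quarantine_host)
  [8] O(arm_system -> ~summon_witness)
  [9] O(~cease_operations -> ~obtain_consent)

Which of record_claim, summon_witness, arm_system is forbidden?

summon_witness

F(evacuate) at premise 4 means O(~evacuate).
Premise 3, O(obtain_consent -> evacuate), contraposes to O(~evacuate -> ~obtain_consent); with O(~evacuate) we get O(~obtain_consent).
Premise 1 is O(halt_line -> obtain_consent); contrapositively O(~obtain_consent -> ~halt_line). Since O(~obtain_consent) holds, K gives O(~halt_line).
Applying K to premise 5 (O(~halt_line -> ~quarantine_host)) and O(~halt_line) yields O(~quarantine_host).
The contrapositive of premise 7 (O(summon_witness -> quarantine_host)) is O(~quarantine_host -> ~summon_witness), and O(~quarantine_host) is already established, so O(~summon_witness).
So O(~summon_witness) holds, i.e. summon_witness is forbidden. None of the other listed options is forbidden under the premises.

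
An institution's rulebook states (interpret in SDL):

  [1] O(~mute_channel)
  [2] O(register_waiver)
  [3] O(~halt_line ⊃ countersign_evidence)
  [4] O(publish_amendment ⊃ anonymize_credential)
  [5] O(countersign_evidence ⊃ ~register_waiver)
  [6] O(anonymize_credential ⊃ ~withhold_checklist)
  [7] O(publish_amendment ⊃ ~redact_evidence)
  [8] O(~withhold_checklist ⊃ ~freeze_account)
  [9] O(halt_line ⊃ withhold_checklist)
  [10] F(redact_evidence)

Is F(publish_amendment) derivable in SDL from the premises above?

Premise 2 gives O(register_waiver).
Premise 5, O(countersign_evidence ⊃ ~register_waiver), contraposes to O(register_waiver ⊃ ~countersign_evidence); with O(register_waiver) we get O(~countersign_evidence).
Premise 3, O(~halt_line ⊃ countersign_evidence), contraposes to O(~countersign_evidence ⊃ halt_line); with O(~countersign_evidence) we get O(halt_line).
From O(halt_line) and premise 9, O(halt_line ⊃ withhold_checklist), we obtain O(withhold_checklist).
The contrapositive of premise 6 (O(anonymize_credential ⊃ ~withhold_checklist)) is O(withhold_checklist ⊃ ~anonymize_credential), and O(withhold_checklist) is already established, so O(~anonymize_credential).
Premise 4, O(publish_amendment ⊃ anonymize_credential), contraposes to O(~anonymize_credential ⊃ ~publish_amendment); with O(~anonymize_credential) we get O(~publish_amendment).
Premises 1, 7, 8, 10 do not contribute to this derivation.
So O(~publish_amendment) holds, i.e. F(publish_amendment). The claim follows.

Yes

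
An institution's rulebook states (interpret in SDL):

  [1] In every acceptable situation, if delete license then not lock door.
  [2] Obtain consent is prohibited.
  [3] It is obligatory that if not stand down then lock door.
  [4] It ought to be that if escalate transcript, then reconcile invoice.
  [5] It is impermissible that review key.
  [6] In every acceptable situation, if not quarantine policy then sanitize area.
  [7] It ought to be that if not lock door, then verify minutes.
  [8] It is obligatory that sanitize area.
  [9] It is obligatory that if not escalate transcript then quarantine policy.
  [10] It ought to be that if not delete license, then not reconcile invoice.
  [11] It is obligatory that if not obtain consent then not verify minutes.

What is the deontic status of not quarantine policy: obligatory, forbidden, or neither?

F(obtain_consent) at premise 2 means O(¬obtain_consent).
Premise 11 is O(¬obtain_consent → ¬verify_minutes); since O(¬obtain_consent), deontic closure gives O(¬verify_minutes).
Premise 7, O(¬lock_door → verify_minutes), contraposes to O(¬verify_minutes → lock_door); with O(¬verify_minutes) we get O(lock_door).
Premise 1 is O(delete_license → ¬lock_door); contrapositively O(lock_door → ¬delete_license). Since O(lock_door) holds, K gives O(¬delete_license).
From O(¬delete_license) and premise 10, O(¬delete_license → ¬reconcile_invoice), we obtain O(¬reconcile_invoice).
The contrapositive of premise 4 (O(escalate_transcript → reconcile_invoice)) is O(¬reconcile_invoice → ¬escalate_transcript), and O(¬reconcile_invoice) is already established, so O(¬escalate_transcript).
From O(¬escalate_transcript) and premise 9, O(¬escalate_transcript → quarantine_policy), we obtain O(quarantine_policy).
Premises 3, 5, 6, 8 do not contribute to this derivation.
Thus O(quarantine_policy), which is F(¬quarantine_policy): ¬quarantine_policy is forbidden.

Forbidden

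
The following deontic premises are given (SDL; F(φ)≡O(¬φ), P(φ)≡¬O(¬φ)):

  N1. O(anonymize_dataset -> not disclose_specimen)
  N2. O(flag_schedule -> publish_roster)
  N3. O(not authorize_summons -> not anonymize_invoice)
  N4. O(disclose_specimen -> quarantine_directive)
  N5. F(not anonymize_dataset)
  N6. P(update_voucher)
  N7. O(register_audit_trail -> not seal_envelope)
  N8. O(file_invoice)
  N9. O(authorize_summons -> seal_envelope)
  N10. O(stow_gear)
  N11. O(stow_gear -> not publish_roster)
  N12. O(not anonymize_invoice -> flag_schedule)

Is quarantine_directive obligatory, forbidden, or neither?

Neither

Premise 4 is O(disclose_specimen -> quarantine_directive), but O(disclose_specimen) is not derivable from the premises, so it does not yield O(quarantine_directive).
No premise or chain of K-axiom applications forces O(quarantine_directive), and none forces O(not quarantine_directive). So quarantine_directive is neither obligatory nor forbidden under these norms.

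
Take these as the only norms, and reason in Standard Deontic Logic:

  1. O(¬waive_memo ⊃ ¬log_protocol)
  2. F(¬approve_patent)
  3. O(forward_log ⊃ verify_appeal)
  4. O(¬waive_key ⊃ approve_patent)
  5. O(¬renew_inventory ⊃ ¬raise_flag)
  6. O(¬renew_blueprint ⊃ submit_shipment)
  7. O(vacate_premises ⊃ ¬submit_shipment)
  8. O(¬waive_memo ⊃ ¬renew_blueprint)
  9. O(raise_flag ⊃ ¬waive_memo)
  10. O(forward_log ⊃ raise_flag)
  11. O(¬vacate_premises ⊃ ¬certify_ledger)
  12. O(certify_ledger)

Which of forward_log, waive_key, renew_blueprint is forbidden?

From premise 12 we have O(certify_ledger).
Premise 11 is O(¬vacate_premises ⊃ ¬certify_ledger); contrapositively O(certify_ledger ⊃ vacate_premises). Since O(certify_ledger) holds, K gives O(vacate_premises).
Premise 7 is O(vacate_premises ⊃ ¬submit_shipment); since O(vacate_premises), deontic closure gives O(¬submit_shipment).
Premise 6 is O(¬renew_blueprint ⊃ submit_shipment); contrapositively O(¬submit_shipment ⊃ renew_blueprint). Since O(¬submit_shipment) holds, K gives O(renew_blueprint).
Premise 8, O(¬waive_memo ⊃ ¬renew_blueprint), contraposes to O(renew_blueprint ⊃ waive_memo); with O(renew_blueprint) we get O(waive_memo).
The contrapositive of premise 9 (O(raise_flag ⊃ ¬waive_memo)) is O(waive_memo ⊃ ¬raise_flag), and O(waive_memo) is already established, so O(¬raise_flag).
Premise 10 is O(forward_log ⊃ raise_flag); contrapositively O(¬raise_flag ⊃ ¬forward_log). Since O(¬raise_flag) holds, K gives O(¬forward_log).
So O(¬forward_log) holds, i.e. forward_log is forbidden. None of the other listed options is forbidden under the premises.

forward_log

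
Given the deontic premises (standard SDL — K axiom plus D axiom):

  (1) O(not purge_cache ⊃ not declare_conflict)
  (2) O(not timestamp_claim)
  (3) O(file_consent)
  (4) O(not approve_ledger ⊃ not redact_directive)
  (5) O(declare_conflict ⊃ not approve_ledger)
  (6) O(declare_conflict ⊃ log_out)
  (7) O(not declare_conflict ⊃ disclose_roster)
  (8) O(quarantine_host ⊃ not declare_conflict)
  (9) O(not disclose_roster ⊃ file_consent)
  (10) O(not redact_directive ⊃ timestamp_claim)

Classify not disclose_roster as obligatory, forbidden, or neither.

Premise 2 states O(not timestamp_claim) outright.
The contrapositive of premise 10 (O(not redact_directive ⊃ timestamp_claim)) is O(not timestamp_claim ⊃ redact_directive), and O(not timestamp_claim) is already established, so O(redact_directive).
The contrapositive of premise 4 (O(not approve_ledger ⊃ not redact_directive)) is O(redact_directive ⊃ approve_ledger), and O(redact_directive) is already established, so O(approve_ledger).
Premise 5 is O(declare_conflict ⊃ not approve_ledger); contrapositively O(approve_ledger ⊃ not declare_conflict). Since O(approve_ledger) holds, K gives O(not declare_conflict).
Applying K to premise 7 (O(not declare_conflict ⊃ disclose_roster)) and O(not declare_conflict) yields O(disclose_roster).
Premises 1, 3, 6, 8, 9 do not contribute to this derivation.
Thus O(disclose_roster), which is F(not disclose_roster): not disclose_roster is forbidden.

Forbidden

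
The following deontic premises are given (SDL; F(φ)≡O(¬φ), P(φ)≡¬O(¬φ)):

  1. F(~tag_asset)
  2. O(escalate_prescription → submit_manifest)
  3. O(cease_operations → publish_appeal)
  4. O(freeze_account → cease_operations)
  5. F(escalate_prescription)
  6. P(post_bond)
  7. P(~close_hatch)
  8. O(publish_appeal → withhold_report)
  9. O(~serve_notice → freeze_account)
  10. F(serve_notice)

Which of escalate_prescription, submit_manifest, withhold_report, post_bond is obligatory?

Premise 10 is F(serve_notice), i.e. O(~serve_notice).
From O(~serve_notice) and premise 9, O(~serve_notice → freeze_account), we obtain O(freeze_account).
With premise 4, O(freeze_account → cease_operations), the K-axiom yields O(cease_operations).
With premise 3, O(cease_operations → publish_appeal), the K-axiom yields O(publish_appeal).
From O(publish_appeal) and premise 8, O(publish_appeal → withhold_report), we obtain O(withhold_report).
So O(withhold_report) holds — withhold_report is obligatory. None of the other listed options is made obligatory by any chain of premises.

withhold_report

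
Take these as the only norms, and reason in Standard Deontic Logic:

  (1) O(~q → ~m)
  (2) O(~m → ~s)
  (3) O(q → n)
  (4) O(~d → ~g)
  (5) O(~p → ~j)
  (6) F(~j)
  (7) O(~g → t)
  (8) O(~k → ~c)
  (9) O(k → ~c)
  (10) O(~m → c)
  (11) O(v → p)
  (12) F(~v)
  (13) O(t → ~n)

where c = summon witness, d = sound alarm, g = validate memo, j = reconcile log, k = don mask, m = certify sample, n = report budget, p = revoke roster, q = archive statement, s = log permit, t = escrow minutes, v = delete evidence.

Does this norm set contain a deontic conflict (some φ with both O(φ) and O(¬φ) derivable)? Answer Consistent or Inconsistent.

Premise 5 is O(~p → ~j), but O(~p) is not derivable from the premises, so it does not yield O(~j).
So O(~j) is not derivable, and the apparent clash with O(j) does not arise.
A world satisfying every obligation exists (e.g. c=false, d=true, g=true, j=true, k=false, m=true, n=true, p=true, q=true, s=false, t=false, v=true); no atom is both obligatory and forbidden, so the set is consistent.

Consistent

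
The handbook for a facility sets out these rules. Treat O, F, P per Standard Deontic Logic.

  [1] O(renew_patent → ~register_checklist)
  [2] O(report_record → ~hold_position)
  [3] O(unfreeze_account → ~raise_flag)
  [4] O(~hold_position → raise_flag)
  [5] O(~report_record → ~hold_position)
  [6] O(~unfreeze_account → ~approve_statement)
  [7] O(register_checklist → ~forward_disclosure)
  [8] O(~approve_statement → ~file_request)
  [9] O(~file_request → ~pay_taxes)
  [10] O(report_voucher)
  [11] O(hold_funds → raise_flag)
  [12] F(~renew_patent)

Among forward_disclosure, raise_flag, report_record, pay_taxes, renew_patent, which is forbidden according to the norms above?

By case analysis on report_record: premise 2 gives O(report_record → ~hold_position) and premise 5 gives O(~report_record → ~hold_position), so O(~hold_position) either way.
With premise 4, O(~hold_position → raise_flag), the K-axiom yields O(raise_flag).
Premise 3 is O(unfreeze_account → ~raise_flag); contrapositively O(raise_flag → ~unfreeze_account). Since O(raise_flag) holds, K gives O(~unfreeze_account).
Premise 6 is O(~unfreeze_account → ~approve_statement); since O(~unfreeze_account), deontic closure gives O(~approve_statement).
From O(~approve_statement) and premise 8, O(~approve_statement → ~file_request), we obtain O(~file_request).
From O(~file_request) and premise 9, O(~file_request → ~pay_taxes), we obtain O(~pay_taxes).
So O(~pay_taxes) holds, i.e. pay_taxes is forbidden. None of the other listed options is forbidden under the premises.

pay_taxes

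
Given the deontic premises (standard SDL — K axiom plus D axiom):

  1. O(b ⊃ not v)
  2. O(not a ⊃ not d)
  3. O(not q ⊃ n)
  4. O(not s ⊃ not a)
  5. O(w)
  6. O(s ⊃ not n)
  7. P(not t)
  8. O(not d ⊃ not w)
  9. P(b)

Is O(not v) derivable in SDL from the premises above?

No

Premise 1 is O(b ⊃ not v), but O(b) is not derivable from the premises (the permission P(b) asserts only not O(not b), not O(b)), so it does not yield O(not v).
No other premise forces O(not v). An ideal world satisfying every premise can still have not v false, so O(not v) is not derivable.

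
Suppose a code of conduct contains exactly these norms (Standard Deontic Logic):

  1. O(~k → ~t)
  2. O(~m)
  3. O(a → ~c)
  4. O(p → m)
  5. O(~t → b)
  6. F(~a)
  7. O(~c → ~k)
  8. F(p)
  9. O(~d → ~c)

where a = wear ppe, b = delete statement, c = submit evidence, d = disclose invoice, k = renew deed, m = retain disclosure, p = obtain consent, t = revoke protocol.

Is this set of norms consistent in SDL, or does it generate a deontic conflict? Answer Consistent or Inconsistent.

Premise 4 is O(p → m), but O(p) is not derivable from the premises, so it does not yield O(m).
So O(m) is not derivable, and the apparent clash with O(~m) does not arise.
A world satisfying every obligation exists (e.g. a=true, b=true, c=false, d=false, k=false, m=false, p=false, t=false); no atom is both obligatory and forbidden, so the set is consistent.

Consistent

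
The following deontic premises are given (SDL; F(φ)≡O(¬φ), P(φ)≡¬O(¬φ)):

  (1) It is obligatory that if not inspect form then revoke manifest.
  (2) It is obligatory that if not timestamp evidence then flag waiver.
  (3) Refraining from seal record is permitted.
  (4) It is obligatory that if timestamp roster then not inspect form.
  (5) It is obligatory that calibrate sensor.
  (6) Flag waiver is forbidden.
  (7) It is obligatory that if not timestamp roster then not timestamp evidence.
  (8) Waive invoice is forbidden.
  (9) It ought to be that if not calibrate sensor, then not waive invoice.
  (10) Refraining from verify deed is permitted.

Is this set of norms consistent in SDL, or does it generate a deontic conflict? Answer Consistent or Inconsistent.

Consistent

Premise 9 is O(¬calibrate_sensor → ¬waive_invoice); even if O(¬waive_invoice) held, inferring O(¬calibrate_sensor) would be affirming the consequent — invalid.
So O(¬calibrate_sensor) is not derivable, and the apparent clash with O(calibrate_sensor) does not arise.
A world satisfying every obligation exists (e.g. calibrate_sensor=true, flag_waiver=false, inspect_form=false, revoke_manifest=true, seal_record=false, timestamp_evidence=true, timestamp_roster=true, verify_deed=false, waive_invoice=false); no atom is both obligatory and forbidden, so the set is consistent.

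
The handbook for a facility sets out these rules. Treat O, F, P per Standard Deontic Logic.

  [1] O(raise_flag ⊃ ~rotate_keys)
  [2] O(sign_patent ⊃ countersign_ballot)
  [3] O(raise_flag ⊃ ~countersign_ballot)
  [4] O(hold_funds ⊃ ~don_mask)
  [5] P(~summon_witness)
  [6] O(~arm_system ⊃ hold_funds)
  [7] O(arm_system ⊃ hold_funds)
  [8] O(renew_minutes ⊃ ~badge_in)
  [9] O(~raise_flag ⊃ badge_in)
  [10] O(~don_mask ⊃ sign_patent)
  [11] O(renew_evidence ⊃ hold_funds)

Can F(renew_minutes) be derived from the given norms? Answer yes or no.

By case analysis on arm_system: premise 7 gives O(arm_system ⊃ hold_funds) and premise 6 gives O(~arm_system ⊃ hold_funds), so O(hold_funds) either way.
From O(hold_funds) and premise 4, O(hold_funds ⊃ ~don_mask), we obtain O(~don_mask).
From O(~don_mask) and premise 10, O(~don_mask ⊃ sign_patent), we obtain O(sign_patent).
Applying K to premise 2 (O(sign_patent ⊃ countersign_ballot)) and O(sign_patent) yields O(countersign_ballot).
Premise 3 is O(raise_flag ⊃ ~countersign_ballot); contrapositively O(countersign_ballot ⊃ ~raise_flag). Since O(countersign_ballot) holds, K gives O(~raise_flag).
Premise 9 is O(~raise_flag ⊃ badge_in); since O(~raise_flag), deontic closure gives O(badge_in).
Premise 8, O(renew_minutes ⊃ ~badge_in), contraposes to O(badge_in ⊃ ~renew_minutes); with O(badge_in) we get O(~renew_minutes).
Premises 1, 5, 11 do not contribute to this derivation.
So O(~renew_minutes) holds, i.e. F(renew_minutes). The claim follows.

Yes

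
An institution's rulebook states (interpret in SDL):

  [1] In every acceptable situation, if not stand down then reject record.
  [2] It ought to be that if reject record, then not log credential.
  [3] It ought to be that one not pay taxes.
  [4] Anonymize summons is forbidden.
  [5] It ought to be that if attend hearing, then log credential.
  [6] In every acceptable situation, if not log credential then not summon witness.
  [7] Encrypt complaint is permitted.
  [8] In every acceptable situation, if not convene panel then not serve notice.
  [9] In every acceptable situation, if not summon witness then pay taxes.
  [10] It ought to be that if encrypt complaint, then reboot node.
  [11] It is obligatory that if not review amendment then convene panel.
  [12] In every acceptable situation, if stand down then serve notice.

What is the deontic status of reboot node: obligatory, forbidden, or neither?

Premise 10 is O(encrypt_complaint → reboot_node), but O(encrypt_complaint) is not derivable from the premises (the permission P(encrypt_complaint) asserts only ¬O(¬encrypt_complaint), not O(encrypt_complaint)), so it does not yield O(reboot_node).
No premise or chain of K-axiom applications forces O(reboot_node), and none forces O(¬reboot_node). So reboot_node is neither obligatory nor forbidden under these norms.

Neither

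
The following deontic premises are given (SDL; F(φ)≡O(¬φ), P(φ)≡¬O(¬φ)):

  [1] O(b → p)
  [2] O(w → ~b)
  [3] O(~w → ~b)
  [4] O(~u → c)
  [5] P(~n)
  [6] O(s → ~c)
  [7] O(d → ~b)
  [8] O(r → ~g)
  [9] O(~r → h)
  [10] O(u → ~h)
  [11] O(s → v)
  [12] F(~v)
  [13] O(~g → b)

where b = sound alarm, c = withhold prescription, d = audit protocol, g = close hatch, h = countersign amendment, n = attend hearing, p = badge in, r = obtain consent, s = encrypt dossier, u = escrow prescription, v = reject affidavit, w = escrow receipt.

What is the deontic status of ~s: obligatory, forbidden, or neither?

Premises 3 and 2 are O(~w → ~b) and O(w → ~b); every ideal world satisfies ~w or w, so in either case ~b holds — hence O(~b).
The contrapositive of premise 13 (O(~g → b)) is O(~b → g), and O(~b) is already established, so O(g).
Premise 8, O(r → ~g), contraposes to O(g → ~r); with O(g) we get O(~r).
Applying K to premise 9 (O(~r → h)) and O(~r) yields O(h).
The contrapositive of premise 10 (O(u → ~h)) is O(h → ~u), and O(h) is already established, so O(~u).
Premise 4 is O(~u → c); since O(~u), deontic closure gives O(c).
Premise 6, O(s → ~c), contraposes to O(c → ~s); with O(c) we get O(~s).
Premises 1, 5, 7, 11, 12 do not contribute to this derivation.
Hence ~s is obligatory.

Obligatory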